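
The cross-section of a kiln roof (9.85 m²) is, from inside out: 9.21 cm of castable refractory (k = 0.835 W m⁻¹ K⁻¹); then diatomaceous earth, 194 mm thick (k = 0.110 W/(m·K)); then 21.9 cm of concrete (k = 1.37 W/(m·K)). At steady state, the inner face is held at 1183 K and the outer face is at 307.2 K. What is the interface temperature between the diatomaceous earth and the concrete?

T = 376 K

Resistance network (inner→outer):
  R_castable refractory = L/(kA) = 0.0921/(0.835·9.85) = 0.01120 K/W
  R_diatomaceous earth = L/(kA) = 0.194/(0.110·9.85) = 0.1790 K/W
  R_concrete = L/(kA) = 0.219/(1.37·9.85) = 0.01623 K/W
ΣR = 0.01120 + 0.1790 + 0.01623 = 0.2064 K/W
Q = ΔT/ΣR = (1183 K − 307.2 K)/0.2064 = 4243 W
From the inner boundary to the diatomaceous earth/concrete interface, ΣR_partial = 0.1902 K/W.
T_interface = T_in − Q·ΣR_partial = 1183 K − (4243)(0.1902) = 376 K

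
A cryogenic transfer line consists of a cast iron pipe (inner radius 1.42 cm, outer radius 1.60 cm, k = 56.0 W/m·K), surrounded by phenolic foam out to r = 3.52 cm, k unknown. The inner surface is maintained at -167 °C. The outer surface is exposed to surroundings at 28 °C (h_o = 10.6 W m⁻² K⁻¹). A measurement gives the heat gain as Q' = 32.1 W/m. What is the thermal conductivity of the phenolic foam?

k = 0.0222 W/m·K

ΣR = ΔT/Q' = |-167 − 28|/32.1 = 6.075 m·K/W
Known resistances:
  R'_cast iron = ln(0.0160/0.0142)/(2πk) = 0.1193/(2π·56.0) = 3.392×10^-4 m·K/W
  R'_conv,out = 1/(2πr h) = 1/(2π·0.0352·10.6) = 0.4266 m·K/W
R_phenolic foam = ΣR − ΣR_known = 6.075 − 0.4269 = 5.648 m·K/W
ln(r₂/r₁)/(2πk) = 5.648 ⇒ k = 0.7885/(2π·5.648) = 0.0222 W/m·K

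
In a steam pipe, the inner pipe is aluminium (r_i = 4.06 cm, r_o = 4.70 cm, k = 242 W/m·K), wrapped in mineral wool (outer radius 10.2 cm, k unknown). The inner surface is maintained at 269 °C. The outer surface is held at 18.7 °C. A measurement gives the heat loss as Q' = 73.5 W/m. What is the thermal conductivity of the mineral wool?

ΣR = ΔT/Q' = |269 − 18.7|/73.5 = 3.405 m·K/W
Known resistances:
  R'_aluminium = ln(0.0470/0.0406)/(2πk) = 0.1464/(2π·242) = 9.627×10^-5 m·K/W
R_mineral wool = ΣR − ΣR_known = 3.405 − 9.627×10^-5 = 3.405 m·K/W
ln(r₂/r₁)/(2πk) = 3.405 ⇒ k = 0.7748/(2π·3.405) = 0.0362 W/m·K

k = 0.0362 W/m·K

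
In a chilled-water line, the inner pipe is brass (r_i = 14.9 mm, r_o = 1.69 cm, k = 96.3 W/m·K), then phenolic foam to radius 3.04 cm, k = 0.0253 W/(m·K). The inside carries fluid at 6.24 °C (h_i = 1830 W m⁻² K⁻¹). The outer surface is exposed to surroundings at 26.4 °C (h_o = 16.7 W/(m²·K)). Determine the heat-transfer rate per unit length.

Q' = 5.02 W/m

Resistance network (inner→outer):
  R'_conv,in = 1/(2πr h) = 1/(2π·0.0149·1830) = 0.005837 m·K/W
  R'_brass = ln(0.0169/0.0149)/(2πk) = 0.1260/(2π·96.3) = 2.082×10^-4 m·K/W
  R'_phenolic foam = ln(0.0304/0.0169)/(2πk) = 0.5871/(2π·0.0253) = 3.693 m·K/W
  R'_conv,out = 1/(2πr h) = 1/(2π·0.0304·16.7) = 0.3135 m·K/W
ΣR = 0.005837 + 2.082×10^-4 + 3.693 + 0.3135 = 4.013 m·K/W
Q' = ΔT/ΣR = (6.24 °C − 26.4 °C)/4.013 = -5.02 W/m
(Negative Q' ⇒ heat flows inward; heat gain = 5.02 W/m.)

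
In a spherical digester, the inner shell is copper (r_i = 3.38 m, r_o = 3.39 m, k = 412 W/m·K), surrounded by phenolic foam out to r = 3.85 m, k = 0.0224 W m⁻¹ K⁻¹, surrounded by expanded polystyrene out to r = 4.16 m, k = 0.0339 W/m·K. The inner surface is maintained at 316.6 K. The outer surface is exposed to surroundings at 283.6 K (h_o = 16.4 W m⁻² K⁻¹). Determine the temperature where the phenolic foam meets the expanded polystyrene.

T = 292.4 K

Series thermal resistances, inner to outer:
  R_copper = (1/3.38 − 1/3.39)/(4πk) = 8.727×10^-4/(4π·412) = 1.686×10^-7 K/W
  R_phenolic foam = (1/3.39 − 1/3.85)/(4πk) = 0.03524/(4π·0.0224) = 0.1252 K/W
  R_expanded polystyrene = (1/3.85 − 1/4.16)/(4πk) = 0.01936/(4π·0.0339) = 0.04544 K/W
  R_conv,out = 1/(4πr²h) = 1/(4π·4.16²·16.4) = 2.804×10^-4 K/W
ΣR = 1.686×10^-7 + 0.1252 + 0.04544 + 2.804×10^-4 = 0.1709 K/W
Q = ΔT/ΣR = (316.6 K − 283.6 K)/0.1709 = 193.1 W
From the inner boundary to the phenolic foam/expanded polystyrene interface, ΣR_partial = 0.1252 K/W.
T_interface = T_in − Q·ΣR_partial = 316.6 K − (193.1)(0.1252) = 292.4 K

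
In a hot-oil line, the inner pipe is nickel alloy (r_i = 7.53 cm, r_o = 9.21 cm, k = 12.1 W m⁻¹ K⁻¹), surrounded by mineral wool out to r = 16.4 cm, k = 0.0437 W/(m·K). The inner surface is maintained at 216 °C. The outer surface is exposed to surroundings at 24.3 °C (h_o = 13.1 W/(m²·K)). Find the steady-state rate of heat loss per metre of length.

Treat each layer as a resistance in series:
  R'_nickel alloy = ln(0.0921/0.0753)/(2πk) = 0.2014/(2π·12.1) = 0.002649 m·K/W
  R'_mineral wool = ln(0.164/0.0921)/(2πk) = 0.5770/(2π·0.0437) = 2.101 m·K/W
  R'_conv,out = 1/(2πr h) = 1/(2π·0.164·13.1) = 0.07408 m·K/W
ΣR = 0.002649 + 2.101 + 0.07408 = 2.178 m·K/W
Q' = ΔT/ΣR = (216 °C − 24.3 °C)/2.178 = 88.0 W/m

Q' = 88.0 W/m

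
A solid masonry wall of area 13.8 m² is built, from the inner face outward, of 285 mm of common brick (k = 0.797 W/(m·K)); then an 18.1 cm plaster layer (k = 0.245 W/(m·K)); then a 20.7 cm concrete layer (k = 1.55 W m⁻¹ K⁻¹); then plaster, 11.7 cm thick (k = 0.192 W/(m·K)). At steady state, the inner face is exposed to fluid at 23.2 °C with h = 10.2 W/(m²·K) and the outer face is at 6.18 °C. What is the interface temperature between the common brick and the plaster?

T = 19.2 °C

Resistance network (inner→outer):
  R_conv,in = 1/(hA) = 1/(10.2·13.8) = 0.007104 K/W
  R_common brick = L/(kA) = 0.285/(0.797·13.8) = 0.02591 K/W
  R_plaster = L/(kA) = 0.181/(0.245·13.8) = 0.05353 K/W
  R_concrete = L/(kA) = 0.207/(1.55·13.8) = 0.009677 K/W
  R_plaster = L/(kA) = 0.117/(0.192·13.8) = 0.04416 K/W
ΣR = 0.007104 + 0.02591 + 0.05353 + 0.009677 + 0.04416 = 0.1404 K/W
Q = ΔT/ΣR = (23.2 °C − 6.18 °C)/0.1404 = 121.2 W
From the inner boundary to the common brick/plaster interface, ΣR_partial = 0.03301 K/W.
T_interface = T_in − Q·ΣR_partial = 23.2 °C − (121.2)(0.03301) = 19.2 °C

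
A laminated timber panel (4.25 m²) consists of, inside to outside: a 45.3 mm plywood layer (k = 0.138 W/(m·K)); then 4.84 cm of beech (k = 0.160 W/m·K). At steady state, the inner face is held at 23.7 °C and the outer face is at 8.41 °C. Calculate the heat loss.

Resistance network (inner→outer):
  R_plywood = L/(kA) = 0.0453/(0.138·4.25) = 0.07724 K/W
  R_beech = L/(kA) = 0.0484/(0.160·4.25) = 0.07118 K/W
ΣR = 0.07724 + 0.07118 = 0.1484 K/W
Q = ΔT/ΣR = (23.7 °C − 8.41 °C)/0.1484 = 103 W

Q = 103 W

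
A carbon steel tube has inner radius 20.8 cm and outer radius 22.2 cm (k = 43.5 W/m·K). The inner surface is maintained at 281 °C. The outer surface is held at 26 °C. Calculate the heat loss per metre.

Q' = 1.07×10^6 W/m

Q' = 2πk·ΔT/ln(r₂/r₁) = 2π × 43.5 × 255 / ln(0.222/0.208) = 1.07×10^6 W/m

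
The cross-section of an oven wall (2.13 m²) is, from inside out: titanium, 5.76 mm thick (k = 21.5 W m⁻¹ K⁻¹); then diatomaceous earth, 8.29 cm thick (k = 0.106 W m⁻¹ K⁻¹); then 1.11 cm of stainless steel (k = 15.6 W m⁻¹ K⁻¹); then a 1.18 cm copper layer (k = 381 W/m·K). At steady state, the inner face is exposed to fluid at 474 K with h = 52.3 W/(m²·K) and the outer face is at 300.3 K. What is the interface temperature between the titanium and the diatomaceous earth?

Treat each layer as a resistance in series:
  R_conv,in = 1/(hA) = 1/(52.3·2.13) = 0.008977 K/W
  R_titanium = L/(kA) = 0.00576/(21.5·2.13) = 1.258×10^-4 K/W
  R_diatomaceous earth = L/(kA) = 0.0829/(0.106·2.13) = 0.3672 K/W
  R_stainless steel = L/(kA) = 0.0111/(15.6·2.13) = 3.341×10^-4 K/W
  R_copper = L/(kA) = 0.0118/(381·2.13) = 1.454×10^-5 K/W
ΣR = 0.008977 + 1.258×10^-4 + 0.3672 + 3.341×10^-4 + 1.454×10^-5 = 0.3767 K/W
Q = ΔT/ΣR = (474 K − 300.3 K)/0.3767 = 461.1 W
From the inner boundary to the titanium/diatomaceous earth interface, ΣR_partial = 0.009103 K/W.
T_interface = T_in − Q·ΣR_partial = 474 K − (461.1)(0.009103) = 470 K

T = 470 K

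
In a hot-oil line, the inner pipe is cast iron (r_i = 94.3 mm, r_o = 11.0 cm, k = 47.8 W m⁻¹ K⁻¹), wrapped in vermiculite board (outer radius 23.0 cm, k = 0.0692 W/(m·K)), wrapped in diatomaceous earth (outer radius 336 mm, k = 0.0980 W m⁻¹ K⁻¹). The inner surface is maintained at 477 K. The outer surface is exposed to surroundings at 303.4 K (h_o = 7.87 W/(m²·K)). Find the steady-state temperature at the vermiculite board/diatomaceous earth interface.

T = 352.8 K

Treat each layer as a resistance in series:
  R'_cast iron = ln(0.110/0.0943)/(2πk) = 0.1540/(2π·47.8) = 5.128×10^-4 m·K/W
  R'_vermiculite board = ln(0.230/0.110)/(2πk) = 0.7376/(2π·0.0692) = 1.696 m·K/W
  R'_diatomaceous earth = ln(0.336/0.230)/(2πk) = 0.3790/(2π·0.0980) = 0.6156 m·K/W
  R'_conv,out = 1/(2πr h) = 1/(2π·0.336·7.87) = 0.06019 m·K/W
ΣR = 5.128×10^-4 + 1.696 + 0.6156 + 0.06019 = 2.372 m·K/W
Q' = ΔT/ΣR = (477 K − 303.4 K)/2.372 = 73.19 W/m
From the inner boundary to the vermiculite board/diatomaceous earth interface, ΣR_partial = 1.697 m·K/W.
T_interface = T_in − Q'·ΣR_partial = 477 K − (73.19)(1.697) = 352.8 K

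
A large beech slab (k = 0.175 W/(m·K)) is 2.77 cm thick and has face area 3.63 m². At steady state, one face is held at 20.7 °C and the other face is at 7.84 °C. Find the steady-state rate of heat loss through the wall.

Q = kA·ΔT/L = 0.175 × 3.63 × |20.7 °C − 7.84 °C| / 0.0277 = 295 W

Q = 295 W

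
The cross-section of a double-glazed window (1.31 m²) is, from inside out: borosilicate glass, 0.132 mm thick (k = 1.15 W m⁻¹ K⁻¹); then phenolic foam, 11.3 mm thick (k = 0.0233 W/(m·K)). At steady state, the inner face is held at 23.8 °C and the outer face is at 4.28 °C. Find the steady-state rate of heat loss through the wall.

Series thermal resistances, inner to outer:
  R_borosilicate glass = L/(kA) = 1.32×10^-4/(1.15·1.31) = 8.762×10^-5 K/W
  R_phenolic foam = L/(kA) = 0.0113/(0.0233·1.31) = 0.3702 K/W
ΣR = 8.762×10^-5 + 0.3702 = 0.3703 K/W
Q = ΔT/ΣR = (23.8 °C − 4.28 °C)/0.3703 = 52.7 W

Q = 52.7 W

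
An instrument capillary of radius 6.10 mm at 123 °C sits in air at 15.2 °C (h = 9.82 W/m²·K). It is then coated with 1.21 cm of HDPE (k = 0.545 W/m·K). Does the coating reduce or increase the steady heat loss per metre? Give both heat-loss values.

Critical radius for a cylinder: r_cr = k/h = 0.0555 m = 5.55 cm.
Outer radius after coating: r₂ = 0.00610 + 0.0121 = 0.01820 m.
Since r₁ < r_cr and r₂ ≤ r_cr, the coating moves toward the maximum at r_cr — heat loss rises.
Bare: R = 1/(2πr₁h) = 2.657 m·K/W; Q = 107.8/2.657 = 40.6 W/m.
Coated: R = R_cond + R_conv = 1.210 m·K/W; Q = 107.8/1.210 = 89.1 W/m.

increases: 40.6 → 89.1 W/m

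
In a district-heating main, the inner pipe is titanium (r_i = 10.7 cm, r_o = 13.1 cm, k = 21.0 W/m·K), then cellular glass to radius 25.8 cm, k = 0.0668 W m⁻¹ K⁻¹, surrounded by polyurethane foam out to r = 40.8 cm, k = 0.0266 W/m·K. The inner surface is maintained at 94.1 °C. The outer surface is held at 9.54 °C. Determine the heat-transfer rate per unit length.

Q' = 19.4 W/m

Series thermal resistances, inner to outer:
  R'_titanium = ln(0.131/0.107)/(2πk) = 0.2024/(2π·21.0) = 0.001534 m·K/W
  R'_cellular glass = ln(0.258/0.131)/(2πk) = 0.6778/(2π·0.0668) = 1.615 m·K/W
  R'_polyurethane foam = ln(0.408/0.258)/(2πk) = 0.4583/(2π·0.0266) = 2.742 m·K/W
ΣR = 0.001534 + 1.615 + 2.742 = 4.359 m·K/W
Q' = ΔT/ΣR = (94.1 °C − 9.54 °C)/4.359 = 19.4 W/m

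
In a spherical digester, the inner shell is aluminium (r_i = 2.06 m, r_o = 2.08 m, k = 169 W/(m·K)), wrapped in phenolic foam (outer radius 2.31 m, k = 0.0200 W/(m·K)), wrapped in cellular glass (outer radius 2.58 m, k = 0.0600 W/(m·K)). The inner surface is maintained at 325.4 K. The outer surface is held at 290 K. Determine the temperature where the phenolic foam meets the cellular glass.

T = 298.5 K

Resistance network (inner→outer):
  R_aluminium = (1/2.06 − 1/2.08)/(4πk) = 0.004668/(4π·169) = 2.198×10^-6 K/W
  R_phenolic foam = (1/2.08 − 1/2.31)/(4πk) = 0.04787/(4π·0.0200) = 0.1905 K/W
  R_cellular glass = (1/2.31 − 1/2.58)/(4πk) = 0.04530/(4π·0.0600) = 0.06009 K/W
ΣR = 2.198×10^-6 + 0.1905 + 0.06009 = 0.2506 K/W
Q = ΔT/ΣR = (325.4 K − 290 K)/0.2506 = 141.3 W
From the inner boundary to the phenolic foam/cellular glass interface, ΣR_partial = 0.1905 K/W.
T_interface = T_in − Q·ΣR_partial = 325.4 K − (141.3)(0.1905) = 298.5 K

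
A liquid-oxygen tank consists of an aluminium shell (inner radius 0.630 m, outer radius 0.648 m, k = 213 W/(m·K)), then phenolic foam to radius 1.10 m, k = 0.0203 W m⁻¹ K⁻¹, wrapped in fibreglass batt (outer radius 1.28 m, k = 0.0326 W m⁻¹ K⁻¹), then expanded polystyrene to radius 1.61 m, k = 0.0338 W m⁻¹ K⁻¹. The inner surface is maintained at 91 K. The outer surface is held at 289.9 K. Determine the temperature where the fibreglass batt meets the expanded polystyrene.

T = 266.3 K

Resistance network (inner→outer):
  R_aluminium = (1/0.630 − 1/0.648)/(4πk) = 0.04409/(4π·213) = 1.647×10^-5 K/W
  R_phenolic foam = (1/0.648 − 1/1.10)/(4πk) = 0.6341/(4π·0.0203) = 2.486 K/W
  R_fibreglass batt = (1/1.10 − 1/1.28)/(4πk) = 0.1278/(4π·0.0326) = 0.3121 K/W
  R_expanded polystyrene = (1/1.28 − 1/1.61)/(4πk) = 0.1601/(4π·0.0338) = 0.3770 K/W
ΣR = 1.647×10^-5 + 2.486 + 0.3121 + 0.3770 = 3.175 K/W
Q = ΔT/ΣR = (91 K − 289.9 K)/3.175 = -62.65 W
From the inner boundary to the fibreglass batt/expanded polystyrene interface, ΣR_partial = 2.798 K/W.
T_interface = T_in − Q·ΣR_partial = 91 K − (-62.65)(2.798) = 266.3 K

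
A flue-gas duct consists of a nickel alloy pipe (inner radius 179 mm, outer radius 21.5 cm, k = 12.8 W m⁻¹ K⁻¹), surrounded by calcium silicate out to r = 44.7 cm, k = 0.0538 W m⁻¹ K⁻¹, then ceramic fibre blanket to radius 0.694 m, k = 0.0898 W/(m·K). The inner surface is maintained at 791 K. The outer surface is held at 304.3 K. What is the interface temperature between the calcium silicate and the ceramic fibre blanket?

Resistance network (inner→outer):
  R'_nickel alloy = ln(0.215/0.179)/(2πk) = 0.1833/(2π·12.8) = 0.002279 m·K/W
  R'_calcium silicate = ln(0.447/0.215)/(2πk) = 0.7319/(2π·0.0538) = 2.165 m·K/W
  R'_ceramic fibre blanket = ln(0.694/0.447)/(2πk) = 0.4399/(2π·0.0898) = 0.7797 m·K/W
ΣR = 0.002279 + 2.165 + 0.7797 = 2.947 m·K/W
Q' = ΔT/ΣR = (791 K − 304.3 K)/2.947 = 165.2 W/m
From the inner boundary to the calcium silicate/ceramic fibre blanket interface, ΣR_partial = 2.167 m·K/W.
T_interface = T_in − Q'·ΣR_partial = 791 K − (165.2)(2.167) = 433 K

T = 433 K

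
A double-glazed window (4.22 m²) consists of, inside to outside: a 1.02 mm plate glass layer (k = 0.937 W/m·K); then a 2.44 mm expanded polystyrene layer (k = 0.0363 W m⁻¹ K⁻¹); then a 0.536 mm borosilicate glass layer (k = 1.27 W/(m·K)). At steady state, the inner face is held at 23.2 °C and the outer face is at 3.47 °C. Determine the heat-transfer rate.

Q = 1210 W

Resistance network (inner→outer):
  R_plate glass = L/(kA) = 0.00102/(0.937·4.22) = 2.580×10^-4 K/W
  R_expanded polystyrene = L/(kA) = 0.00244/(0.0363·4.22) = 0.01593 K/W
  R_borosilicate glass = L/(kA) = 5.36×10^-4/(1.27·4.22) = 1.000×10^-4 K/W
ΣR = 2.580×10^-4 + 0.01593 + 1.000×10^-4 = 0.01629 K/W
Q = ΔT/ΣR = (23.2 °C − 3.47 °C)/0.01629 = 1210 W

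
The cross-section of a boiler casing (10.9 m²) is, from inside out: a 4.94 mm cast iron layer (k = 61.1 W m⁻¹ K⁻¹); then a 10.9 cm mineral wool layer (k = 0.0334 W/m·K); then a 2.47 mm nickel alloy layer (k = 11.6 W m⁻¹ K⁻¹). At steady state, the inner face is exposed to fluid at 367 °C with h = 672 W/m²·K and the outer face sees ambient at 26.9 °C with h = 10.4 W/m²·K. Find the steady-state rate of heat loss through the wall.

Q = 1100 W

Treat each layer as a resistance in series:
  R_conv,in = 1/(hA) = 1/(672·10.9) = 1.365×10^-4 K/W
  R_cast iron = L/(kA) = 0.00494/(61.1·10.9) = 7.418×10^-6 K/W
  R_mineral wool = L/(kA) = 0.109/(0.0334·10.9) = 0.2994 K/W
  R_nickel alloy = L/(kA) = 0.00247/(11.6·10.9) = 1.953×10^-5 K/W
  R_conv,out = 1/(hA) = 1/(10.4·10.9) = 0.008821 K/W
ΣR = 1.365×10^-4 + 7.418×10^-6 + 0.2994 + 1.953×10^-5 + 0.008821 = 0.3084 K/W
Q = ΔT/ΣR = (367 °C − 26.9 °C)/0.3084 = 1100 W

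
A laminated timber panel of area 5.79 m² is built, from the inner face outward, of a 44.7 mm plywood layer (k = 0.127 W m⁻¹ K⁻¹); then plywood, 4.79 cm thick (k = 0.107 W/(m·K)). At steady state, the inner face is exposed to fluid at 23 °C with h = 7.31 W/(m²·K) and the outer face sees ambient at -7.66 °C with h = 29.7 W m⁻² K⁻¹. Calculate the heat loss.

Q = 183 W

Treat each layer as a resistance in series:
  R_conv,in = 1/(hA) = 1/(7.31·5.79) = 0.02363 K/W
  R_plywood = L/(kA) = 0.0447/(0.127·5.79) = 0.06079 K/W
  R_plywood = L/(kA) = 0.0479/(0.107·5.79) = 0.07732 K/W
  R_conv,out = 1/(hA) = 1/(29.7·5.79) = 0.005815 K/W
ΣR = 0.02363 + 0.06079 + 0.07732 + 0.005815 = 0.1676 K/W
Q = ΔT/ΣR = (23 °C − -7.66 °C)/0.1676 = 183 W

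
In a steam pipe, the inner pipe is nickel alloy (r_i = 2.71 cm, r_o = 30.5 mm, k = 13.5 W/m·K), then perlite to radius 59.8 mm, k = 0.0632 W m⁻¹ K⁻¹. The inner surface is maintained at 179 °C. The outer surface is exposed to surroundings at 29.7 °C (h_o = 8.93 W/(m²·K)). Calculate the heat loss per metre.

Q' = 74.8 W/m

Treat each layer as a resistance in series:
  R'_nickel alloy = ln(0.0305/0.0271)/(2πk) = 0.1182/(2π·13.5) = 0.001393 m·K/W
  R'_perlite = ln(0.0598/0.0305)/(2πk) = 0.6733/(2π·0.0632) = 1.696 m·K/W
  R'_conv,out = 1/(2πr h) = 1/(2π·0.0598·8.93) = 0.2980 m·K/W
ΣR = 0.001393 + 1.696 + 0.2980 = 1.995 m·K/W
Q' = ΔT/ΣR = (179 °C − 29.7 °C)/1.995 = 74.8 W/m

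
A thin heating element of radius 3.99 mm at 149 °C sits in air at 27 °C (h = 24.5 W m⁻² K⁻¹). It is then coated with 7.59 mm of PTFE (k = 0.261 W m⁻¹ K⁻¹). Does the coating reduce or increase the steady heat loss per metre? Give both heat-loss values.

Critical radius for a cylinder: r_cr = k/h = 0.0107 m = 1.07 cm.
Outer radius after coating: r₂ = 0.00399 + 0.00759 = 0.01158 m.
r₁ < r_cr < r₂: heat loss rises to a maximum at r_cr then falls. Whether the coating helps depends on whether Q(r₂) has dropped back below Q(r₁).
Bare: R = 1/(2πr₁h) = 1.628 m·K/W; Q = 122/1.628 = 74.9 W/m.
Coated: R = R_cond + R_conv = 1.211 m·K/W; Q = 122/1.211 = 101 W/m.

increases: 74.9 → 101 W/m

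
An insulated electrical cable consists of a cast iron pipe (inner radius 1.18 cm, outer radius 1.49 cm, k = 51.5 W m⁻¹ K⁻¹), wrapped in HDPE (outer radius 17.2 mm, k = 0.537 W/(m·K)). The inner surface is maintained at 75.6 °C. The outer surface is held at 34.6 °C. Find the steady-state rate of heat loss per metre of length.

Resistance network (inner→outer):
  R'_cast iron = ln(0.0149/0.0118)/(2πk) = 0.2333/(2π·51.5) = 7.209×10^-4 m·K/W
  R'_HDPE = ln(0.0172/0.0149)/(2πk) = 0.1435/(2π·0.537) = 0.04254 m·K/W
ΣR = 7.209×10^-4 + 0.04254 = 0.04326 m·K/W
Q' = ΔT/ΣR = (75.6 °C − 34.6 °C)/0.04326 = 948 W/m

Q' = 948 W/m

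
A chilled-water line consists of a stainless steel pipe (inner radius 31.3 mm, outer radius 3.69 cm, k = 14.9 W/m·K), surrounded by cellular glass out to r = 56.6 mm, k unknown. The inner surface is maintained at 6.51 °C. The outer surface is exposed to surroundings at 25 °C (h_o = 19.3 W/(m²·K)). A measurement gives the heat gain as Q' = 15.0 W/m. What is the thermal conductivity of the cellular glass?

k = 0.0627 W/m·K

ΣR = ΔT/Q' = |6.51 − 25|/15.0 = 1.233 m·K/W
Known resistances:
  R'_stainless steel = ln(0.0369/0.0313)/(2πk) = 0.1646/(2π·14.9) = 0.001758 m·K/W
  R'_conv,out = 1/(2πr h) = 1/(2π·0.0566·19.3) = 0.1457 m·K/W
R_cellular glass = ΣR − ΣR_known = 1.233 − 0.1475 = 1.086 m·K/W
ln(r₂/r₁)/(2πk) = 1.086 ⇒ k = 0.4278/(2π·1.086) = 0.0627 W/m·K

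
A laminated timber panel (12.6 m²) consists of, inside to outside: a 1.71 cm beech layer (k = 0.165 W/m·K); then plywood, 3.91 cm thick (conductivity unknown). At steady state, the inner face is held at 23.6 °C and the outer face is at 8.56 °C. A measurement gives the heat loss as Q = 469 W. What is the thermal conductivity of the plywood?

ΣR = ΔT/Q = |23.6 − 8.56|/469 = 0.03207 K/W
Known resistances:
  R_beech = L/(kA) = 0.0171/(0.165·12.6) = 0.008225 K/W
R_plywood = ΣR − ΣR_known = 0.03207 − 0.008225 = 0.02385 K/W
L/(kA) = 0.02385 ⇒ k = 0.0391/(0.02385·12.6) = 0.130 W/m·K

k = 0.130 W/m·K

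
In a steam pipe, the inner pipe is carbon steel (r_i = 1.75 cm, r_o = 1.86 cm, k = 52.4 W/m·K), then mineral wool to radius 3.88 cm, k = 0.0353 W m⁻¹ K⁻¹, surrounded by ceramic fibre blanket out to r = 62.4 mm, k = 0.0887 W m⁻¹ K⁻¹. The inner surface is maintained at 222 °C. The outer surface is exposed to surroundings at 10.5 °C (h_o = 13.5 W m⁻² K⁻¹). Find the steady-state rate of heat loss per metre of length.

Resistance network (inner→outer):
  R'_carbon steel = ln(0.0186/0.0175)/(2πk) = 0.06096/(2π·52.4) = 1.852×10^-4 m·K/W
  R'_mineral wool = ln(0.0388/0.0186)/(2πk) = 0.7353/(2π·0.0353) = 3.315 m·K/W
  R'_ceramic fibre blanket = ln(0.0624/0.0388)/(2πk) = 0.4751/(2π·0.0887) = 0.8526 m·K/W
  R'_conv,out = 1/(2πr h) = 1/(2π·0.0624·13.5) = 0.1889 m·K/W
ΣR = 1.852×10^-4 + 3.315 + 0.8526 + 0.1889 = 4.357 m·K/W
Q' = ΔT/ΣR = (222 °C − 10.5 °C)/4.357 = 48.5 W/m

Q' = 48.5 W/m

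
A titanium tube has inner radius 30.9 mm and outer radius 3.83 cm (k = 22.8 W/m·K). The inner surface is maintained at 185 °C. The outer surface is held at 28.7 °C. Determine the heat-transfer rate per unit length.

Q' = 1.04×10^5 W/m

Q' = 2πk·ΔT/ln(r₂/r₁) = 2π × 22.8 × 156.3 / ln(0.0383/0.0309) = 1.04×10^5 W/m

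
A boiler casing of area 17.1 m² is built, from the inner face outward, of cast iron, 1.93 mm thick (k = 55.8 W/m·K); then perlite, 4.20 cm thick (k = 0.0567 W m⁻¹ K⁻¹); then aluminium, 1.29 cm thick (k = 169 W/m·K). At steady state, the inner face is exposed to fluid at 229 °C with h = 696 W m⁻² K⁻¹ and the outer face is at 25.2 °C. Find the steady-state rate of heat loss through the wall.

Series thermal resistances, inner to outer:
  R_conv,in = 1/(hA) = 1/(696·17.1) = 8.402×10^-5 K/W
  R_cast iron = L/(kA) = 0.00193/(55.8·17.1) = 2.023×10^-6 K/W
  R_perlite = L/(kA) = 0.0420/(0.0567·17.1) = 0.04332 K/W
  R_aluminium = L/(kA) = 0.0129/(169·17.1) = 4.464×10^-6 K/W
ΣR = 8.402×10^-5 + 2.023×10^-6 + 0.04332 + 4.464×10^-6 = 0.04341 K/W
Q = ΔT/ΣR = (229 °C − 25.2 °C)/0.04341 = 4690 W

Q = 4.69 kW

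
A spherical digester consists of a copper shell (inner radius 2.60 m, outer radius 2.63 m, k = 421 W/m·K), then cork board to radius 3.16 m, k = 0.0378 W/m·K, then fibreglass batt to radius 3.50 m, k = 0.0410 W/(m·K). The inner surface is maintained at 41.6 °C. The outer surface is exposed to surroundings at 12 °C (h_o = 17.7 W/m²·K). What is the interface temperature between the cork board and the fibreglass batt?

T = 21.1 °C

Resistance network (inner→outer):
  R_copper = (1/2.60 − 1/2.63)/(4πk) = 0.004387/(4π·421) = 8.293×10^-7 K/W
  R_cork board = (1/2.63 − 1/3.16)/(4πk) = 0.06377/(4π·0.0378) = 0.1343 K/W
  R_fibreglass batt = (1/3.16 − 1/3.50)/(4πk) = 0.03074/(4π·0.0410) = 0.05967 K/W
  R_conv,out = 1/(4πr²h) = 1/(4π·3.50²·17.7) = 3.670×10^-4 K/W
ΣR = 8.293×10^-7 + 0.1343 + 0.05967 + 3.670×10^-4 = 0.1943 K/W
Q = ΔT/ΣR = (41.6 °C − 12 °C)/0.1943 = 152.3 W
From the inner boundary to the cork board/fibreglass batt interface, ΣR_partial = 0.1343 K/W.
T_interface = T_in − Q·ΣR_partial = 41.6 °C − (152.3)(0.1343) = 21.1 °C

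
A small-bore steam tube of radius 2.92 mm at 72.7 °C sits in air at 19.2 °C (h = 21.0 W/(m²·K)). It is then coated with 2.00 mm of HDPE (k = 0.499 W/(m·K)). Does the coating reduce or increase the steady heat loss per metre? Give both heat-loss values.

Critical radius for a cylinder: r_cr = k/h = 0.0238 m = 2.38 cm.
Outer radius after coating: r₂ = 0.00292 + 0.00200 = 0.00492 m.
Since r₁ < r_cr and r₂ ≤ r_cr, the coating moves toward the maximum at r_cr — heat loss rises.
Bare: R = 1/(2πr₁h) = 2.595 m·K/W; Q = 53.5/2.595 = 20.6 W/m.
Coated: R = R_cond + R_conv = 1.707 m·K/W; Q = 53.5/1.707 = 31.3 W/m.

increases: 20.6 → 31.3 W/m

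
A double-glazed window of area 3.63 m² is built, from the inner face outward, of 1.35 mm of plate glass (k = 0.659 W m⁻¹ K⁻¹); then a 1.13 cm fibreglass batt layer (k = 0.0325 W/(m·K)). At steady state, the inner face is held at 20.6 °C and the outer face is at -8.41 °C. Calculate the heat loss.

Q = 301 W

Series thermal resistances, inner to outer:
  R_plate glass = L/(kA) = 0.00135/(0.659·3.63) = 5.643×10^-4 K/W
  R_fibreglass batt = L/(kA) = 0.0113/(0.0325·3.63) = 0.09578 K/W
ΣR = 5.643×10^-4 + 0.09578 = 0.09634 K/W
Q = ΔT/ΣR = (20.6 °C − -8.41 °C)/0.09634 = 301 W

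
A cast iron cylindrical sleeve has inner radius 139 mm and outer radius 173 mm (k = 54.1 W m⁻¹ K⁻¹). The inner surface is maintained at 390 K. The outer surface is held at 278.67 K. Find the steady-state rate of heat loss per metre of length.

Q' = 1.73×10^5 W/m

Q' = 2πk·ΔT/ln(r₂/r₁) = 2π × 54.1 × 111.33 / ln(0.173/0.139) = 1.73×10^5 W/m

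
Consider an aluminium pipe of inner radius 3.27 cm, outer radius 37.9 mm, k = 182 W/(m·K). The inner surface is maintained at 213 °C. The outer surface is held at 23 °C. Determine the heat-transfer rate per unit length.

Q' = 1.47×10^6 W/m

Q' = 2πk·ΔT/ln(r₂/r₁) = 2π × 182 × 190 / ln(0.0379/0.0327) = 1.47×10^6 W/m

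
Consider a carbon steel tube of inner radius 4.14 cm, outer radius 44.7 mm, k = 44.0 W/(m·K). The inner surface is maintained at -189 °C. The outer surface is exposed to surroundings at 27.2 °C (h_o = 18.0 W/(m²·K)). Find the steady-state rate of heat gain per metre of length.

Q' = 1090 W/m

Resistance network (inner→outer):
  R'_carbon steel = ln(0.0447/0.0414)/(2πk) = 0.07669/(2π·44.0) = 2.774×10^-4 m·K/W
  R'_conv,out = 1/(2πr h) = 1/(2π·0.0447·18.0) = 0.1978 m·K/W
ΣR = 2.774×10^-4 + 0.1978 = 0.1981 m·K/W
Q' = ΔT/ΣR = (-189 °C − 27.2 °C)/0.1981 = -1090 W/m
(Negative Q' ⇒ heat flows inward; heat gain = 1090 W/m.)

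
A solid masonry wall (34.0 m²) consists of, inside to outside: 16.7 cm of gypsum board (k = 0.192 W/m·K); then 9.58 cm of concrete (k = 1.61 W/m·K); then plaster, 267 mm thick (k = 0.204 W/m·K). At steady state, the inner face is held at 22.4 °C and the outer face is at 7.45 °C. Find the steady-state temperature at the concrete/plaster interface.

Resistance network (inner→outer):
  R_gypsum board = L/(kA) = 0.167/(0.192·34.0) = 0.02558 K/W
  R_concrete = L/(kA) = 0.0958/(1.61·34.0) = 0.001750 K/W
  R_plaster = L/(kA) = 0.267/(0.204·34.0) = 0.03849 K/W
ΣR = 0.02558 + 0.001750 + 0.03849 = 0.06582 K/W
Q = ΔT/ΣR = (22.4 °C − 7.45 °C)/0.06582 = 227.1 W
From the inner boundary to the concrete/plaster interface, ΣR_partial = 0.02733 K/W.
T_interface = T_in − Q·ΣR_partial = 22.4 °C − (227.1)(0.02733) = 16.2 °C

T = 16.2 °C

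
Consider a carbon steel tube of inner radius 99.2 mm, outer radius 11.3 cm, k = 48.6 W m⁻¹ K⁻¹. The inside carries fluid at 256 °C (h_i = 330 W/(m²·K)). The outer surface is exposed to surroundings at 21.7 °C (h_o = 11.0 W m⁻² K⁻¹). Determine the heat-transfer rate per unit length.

Q' = 1760 W/m

Resistance network (inner→outer):
  R'_conv,in = 1/(2πr h) = 1/(2π·0.0992·330) = 0.004862 m·K/W
  R'_carbon steel = ln(0.113/0.0992)/(2πk) = 0.1302/(2π·48.6) = 4.265×10^-4 m·K/W
  R'_conv,out = 1/(2πr h) = 1/(2π·0.113·11.0) = 0.1280 m·K/W
ΣR = 0.004862 + 4.265×10^-4 + 0.1280 = 0.1333 m·K/W
Q' = ΔT/ΣR = (256 °C − 21.7 °C)/0.1333 = 1760 W/m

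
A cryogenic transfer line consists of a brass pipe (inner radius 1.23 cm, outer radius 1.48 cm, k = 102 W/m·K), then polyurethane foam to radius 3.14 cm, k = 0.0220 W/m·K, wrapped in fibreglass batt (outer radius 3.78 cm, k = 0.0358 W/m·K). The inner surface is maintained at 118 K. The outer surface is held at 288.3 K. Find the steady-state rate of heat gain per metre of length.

Q' = 27.2 W/m

Resistance network (inner→outer):
  R'_brass = ln(0.0148/0.0123)/(2πk) = 0.1850/(2π·102) = 2.887×10^-4 m·K/W
  R'_polyurethane foam = ln(0.0314/0.0148)/(2πk) = 0.7522/(2π·0.0220) = 5.442 m·K/W
  R'_fibreglass batt = ln(0.0378/0.0314)/(2πk) = 0.1855/(2π·0.0358) = 0.8247 m·K/W
ΣR = 2.887×10^-4 + 5.442 + 0.8247 = 6.267 m·K/W
Q' = ΔT/ΣR = (118 K − 288.3 K)/6.267 = -27.2 W/m
(Negative Q' ⇒ heat flows inward; heat gain = 27.2 W/m.)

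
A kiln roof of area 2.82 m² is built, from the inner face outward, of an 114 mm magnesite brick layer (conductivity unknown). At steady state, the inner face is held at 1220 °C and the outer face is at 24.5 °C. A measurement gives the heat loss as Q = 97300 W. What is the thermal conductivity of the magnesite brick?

k = 3.29 W/m·K

ΣR = ΔT/Q = |1220 − 24.5|/97300 = 0.01229 K/W
L/(kA) = 0.01229 ⇒ k = 0.114/(0.01229·2.82) = 3.29 W/m·K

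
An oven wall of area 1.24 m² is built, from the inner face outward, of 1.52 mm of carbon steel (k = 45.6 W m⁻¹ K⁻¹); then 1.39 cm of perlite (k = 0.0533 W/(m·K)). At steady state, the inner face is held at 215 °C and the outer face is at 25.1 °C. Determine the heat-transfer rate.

Q = 903 W

Resistance network (inner→outer):
  R_carbon steel = L/(kA) = 0.00152/(45.6·1.24) = 2.688×10^-5 K/W
  R_perlite = L/(kA) = 0.0139/(0.0533·1.24) = 0.2103 K/W
ΣR = 2.688×10^-5 + 0.2103 = 0.2103 K/W
Q = ΔT/ΣR = (215 °C − 25.1 °C)/0.2103 = 903 W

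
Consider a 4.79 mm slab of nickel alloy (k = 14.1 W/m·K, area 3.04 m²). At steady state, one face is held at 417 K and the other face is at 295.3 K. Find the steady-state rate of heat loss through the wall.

Q = 1.09×10^6 W

Q = kA·ΔT/L = 14.1 × 3.04 × |417 K − 295.3 K| / 0.00479 = 1.09×10^6 W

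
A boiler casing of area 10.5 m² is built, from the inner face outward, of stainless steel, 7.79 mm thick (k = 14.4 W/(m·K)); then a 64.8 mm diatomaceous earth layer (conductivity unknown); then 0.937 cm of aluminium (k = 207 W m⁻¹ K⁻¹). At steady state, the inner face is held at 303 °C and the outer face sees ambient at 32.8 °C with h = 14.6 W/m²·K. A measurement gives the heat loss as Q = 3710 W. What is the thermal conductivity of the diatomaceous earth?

ΣR = ΔT/Q = |303 − 32.8|/3710 = 0.07283 K/W
Known resistances:
  R_stainless steel = L/(kA) = 0.00779/(14.4·10.5) = 5.152×10^-5 K/W
  R_aluminium = L/(kA) = 0.00937/(207·10.5) = 4.311×10^-6 K/W
  R_conv,out = 1/(hA) = 1/(14.6·10.5) = 0.006523 K/W
R_diatomaceous earth = ΣR − ΣR_known = 0.07283 − 0.006579 = 0.06625 K/W
L/(kA) = 0.06625 ⇒ k = 0.0648/(0.06625·10.5) = 0.0932 W/m·K

k = 0.0932 W/m·K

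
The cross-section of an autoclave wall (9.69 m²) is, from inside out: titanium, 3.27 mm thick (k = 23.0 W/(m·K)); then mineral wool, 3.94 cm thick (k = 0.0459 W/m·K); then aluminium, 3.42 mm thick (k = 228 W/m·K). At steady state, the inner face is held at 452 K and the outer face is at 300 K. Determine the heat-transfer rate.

Q = 1720 W

Treat each layer as a resistance in series:
  R_titanium = L/(kA) = 0.00327/(23.0·9.69) = 1.467×10^-5 K/W
  R_mineral wool = L/(kA) = 0.0394/(0.0459·9.69) = 0.08858 K/W
  R_aluminium = L/(kA) = 0.00342/(228·9.69) = 1.548×10^-6 K/W
ΣR = 1.467×10^-5 + 0.08858 + 1.548×10^-6 = 0.08860 K/W
Q = ΔT/ΣR = (452 K − 300 K)/0.08860 = 1720 W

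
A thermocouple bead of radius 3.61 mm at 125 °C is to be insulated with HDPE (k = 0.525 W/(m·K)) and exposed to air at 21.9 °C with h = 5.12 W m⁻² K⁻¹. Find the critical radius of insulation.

r_cr = 20.5 cm

For a sphere, r_cr = 2k_ins/h = 2·0.525/5.12 = 0.205 m = 20.5 cm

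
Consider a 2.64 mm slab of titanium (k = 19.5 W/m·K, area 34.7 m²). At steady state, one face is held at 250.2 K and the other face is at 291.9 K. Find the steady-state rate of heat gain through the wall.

Q = kA·ΔT/L = 19.5 × 34.7 × |250.2 K − 291.9 K| / 0.00264 = 1.07×10^7 W

Q = 10700 kW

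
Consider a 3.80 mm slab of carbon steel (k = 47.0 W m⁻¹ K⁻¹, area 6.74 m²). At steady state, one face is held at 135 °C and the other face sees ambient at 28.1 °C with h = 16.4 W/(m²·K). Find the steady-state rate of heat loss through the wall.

Q = 11.8 kW

Resistance network (inner→outer):
  R_carbon steel = L/(kA) = 0.00380/(47.0·6.74) = 1.200×10^-5 K/W
  R_conv,out = 1/(hA) = 1/(16.4·6.74) = 0.009047 K/W
ΣR = 1.200×10^-5 + 0.009047 = 0.009059 K/W
Q = ΔT/ΣR = (135 °C − 28.1 °C)/0.009059 = 11800 W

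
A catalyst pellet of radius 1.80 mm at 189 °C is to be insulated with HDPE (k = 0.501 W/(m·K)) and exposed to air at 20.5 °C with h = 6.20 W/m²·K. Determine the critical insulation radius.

r_cr = 16.2 cm

For a sphere, r_cr = 2k_ins/h = 2·0.501/6.20 = 0.162 m = 16.2 cm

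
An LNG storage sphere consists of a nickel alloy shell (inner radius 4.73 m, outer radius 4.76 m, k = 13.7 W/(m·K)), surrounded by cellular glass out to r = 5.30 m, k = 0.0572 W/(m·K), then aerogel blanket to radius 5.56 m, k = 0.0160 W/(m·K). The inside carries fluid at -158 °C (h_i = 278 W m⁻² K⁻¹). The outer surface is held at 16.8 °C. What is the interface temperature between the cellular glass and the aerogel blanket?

Series thermal resistances, inner to outer:
  R_conv,in = 1/(4πr²h) = 1/(4π·4.73²·278) = 1.279×10^-5 K/W
  R_nickel alloy = (1/4.73 − 1/4.76)/(4πk) = 0.001332/(4π·13.7) = 7.740×10^-6 K/W
  R_cellular glass = (1/4.76 − 1/5.30)/(4πk) = 0.02140/(4π·0.0572) = 0.02978 K/W
  R_aerogel blanket = (1/5.30 − 1/5.56)/(4πk) = 0.008823/(4π·0.0160) = 0.04388 K/W
ΣR = 1.279×10^-5 + 7.740×10^-6 + 0.02978 + 0.04388 = 0.07368 K/W
Q = ΔT/ΣR = (-158 °C − 16.8 °C)/0.07368 = -2372 W
From the inner boundary to the cellular glass/aerogel blanket interface, ΣR_partial = 0.02980 K/W.
T_interface = T_in − Q·ΣR_partial = -158 °C − (-2372)(0.02980) = -87.3 °C

T = -87.3 °C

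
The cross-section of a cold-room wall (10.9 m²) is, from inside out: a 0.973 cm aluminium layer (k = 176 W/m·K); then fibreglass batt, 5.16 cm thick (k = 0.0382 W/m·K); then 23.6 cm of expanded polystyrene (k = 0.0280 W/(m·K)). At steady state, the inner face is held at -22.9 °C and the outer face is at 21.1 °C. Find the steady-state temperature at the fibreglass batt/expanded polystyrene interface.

T = -16.8 °C

Resistance network (inner→outer):
  R_aluminium = L/(kA) = 0.00973/(176·10.9) = 5.072×10^-6 K/W
  R_fibreglass batt = L/(kA) = 0.0516/(0.0382·10.9) = 0.1239 K/W
  R_expanded polystyrene = L/(kA) = 0.236/(0.0280·10.9) = 0.7733 K/W
ΣR = 5.072×10^-6 + 0.1239 + 0.7733 = 0.8972 K/W
Q = ΔT/ΣR = (-22.9 °C − 21.1 °C)/0.8972 = -49.04 W
From the inner boundary to the fibreglass batt/expanded polystyrene interface, ΣR_partial = 0.1239 K/W.
T_interface = T_in − Q·ΣR_partial = -22.9 °C − (-49.04)(0.1239) = -16.8 °C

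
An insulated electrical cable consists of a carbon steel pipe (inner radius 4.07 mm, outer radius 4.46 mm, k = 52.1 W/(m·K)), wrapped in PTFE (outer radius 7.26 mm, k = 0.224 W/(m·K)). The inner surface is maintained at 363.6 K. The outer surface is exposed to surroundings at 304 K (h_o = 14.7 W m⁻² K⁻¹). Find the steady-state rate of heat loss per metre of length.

Treat each layer as a resistance in series:
  R'_carbon steel = ln(0.00446/0.00407)/(2πk) = 0.09151/(2π·52.1) = 2.795×10^-4 m·K/W
  R'_PTFE = ln(0.00726/0.00446)/(2πk) = 0.4872/(2π·0.224) = 0.3462 m·K/W
  R'_conv,out = 1/(2πr h) = 1/(2π·0.00726·14.7) = 1.491 m·K/W
ΣR = 2.795×10^-4 + 0.3462 + 1.491 = 1.837 m·K/W
Q' = ΔT/ΣR = (363.6 K − 304 K)/1.837 = 32.4 W/m

Q' = 32.4 W/m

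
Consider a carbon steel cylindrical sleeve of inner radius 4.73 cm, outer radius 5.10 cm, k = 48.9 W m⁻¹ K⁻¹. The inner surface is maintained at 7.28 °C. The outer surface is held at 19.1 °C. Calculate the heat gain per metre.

Q' = 2πk·ΔT/ln(r₂/r₁) = 2π × 48.9 × 11.82 / ln(0.0510/0.0473) = 48200 W/m

Q' = 48200 W/m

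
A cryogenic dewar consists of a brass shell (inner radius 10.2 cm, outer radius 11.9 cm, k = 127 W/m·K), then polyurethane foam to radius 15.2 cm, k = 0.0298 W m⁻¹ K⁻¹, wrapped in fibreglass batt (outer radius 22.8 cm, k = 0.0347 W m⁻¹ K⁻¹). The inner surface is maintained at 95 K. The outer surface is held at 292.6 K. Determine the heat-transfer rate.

Resistance network (inner→outer):
  R_brass = (1/0.102 − 1/0.119)/(4πk) = 1.401/(4π·127) = 8.776×10^-4 K/W
  R_polyurethane foam = (1/0.119 − 1/0.152)/(4πk) = 1.824/(4π·0.0298) = 4.872 K/W
  R_fibreglass batt = (1/0.152 − 1/0.228)/(4πk) = 2.193/(4π·0.0347) = 5.029 K/W
ΣR = 8.776×10^-4 + 4.872 + 5.029 = 9.902 K/W
Q = ΔT/ΣR = (95 K − 292.6 K)/9.902 = -20.0 W
(Negative Q ⇒ heat flows inward; heat gain = 20.0 W.)

Q = 20.0 W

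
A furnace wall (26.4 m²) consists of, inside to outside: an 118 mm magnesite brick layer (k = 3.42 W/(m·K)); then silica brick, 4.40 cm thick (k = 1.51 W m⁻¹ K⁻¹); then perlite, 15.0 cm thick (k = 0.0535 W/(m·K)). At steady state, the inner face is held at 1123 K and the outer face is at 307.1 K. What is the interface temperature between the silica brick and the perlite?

T = 1105 K

Series thermal resistances, inner to outer:
  R_magnesite brick = L/(kA) = 0.118/(3.42·26.4) = 0.001307 K/W
  R_silica brick = L/(kA) = 0.0440/(1.51·26.4) = 0.001104 K/W
  R_perlite = L/(kA) = 0.150/(0.0535·26.4) = 0.1062 K/W
ΣR = 0.001307 + 0.001104 + 0.1062 = 0.1086 K/W
Q = ΔT/ΣR = (1123 K − 307.1 K)/0.1086 = 7513 W
From the inner boundary to the silica brick/perlite interface, ΣR_partial = 0.002411 K/W.
T_interface = T_in − Q·ΣR_partial = 1123 K − (7513)(0.002411) = 1105 K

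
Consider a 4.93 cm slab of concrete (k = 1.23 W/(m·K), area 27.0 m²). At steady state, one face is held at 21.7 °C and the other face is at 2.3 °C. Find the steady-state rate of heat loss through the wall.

Q = 13100 W

Q = kA·ΔT/L = 1.23 × 27.0 × |21.7 °C − 2.3 °C| / 0.0493 = 13100 W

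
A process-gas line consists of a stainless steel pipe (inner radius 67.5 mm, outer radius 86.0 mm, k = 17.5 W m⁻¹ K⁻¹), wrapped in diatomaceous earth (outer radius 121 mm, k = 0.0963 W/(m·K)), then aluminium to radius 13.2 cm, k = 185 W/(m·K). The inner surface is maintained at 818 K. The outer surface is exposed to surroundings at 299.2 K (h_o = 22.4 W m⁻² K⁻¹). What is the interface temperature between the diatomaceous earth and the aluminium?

T = 344.3 K

Treat each layer as a resistance in series:
  R'_stainless steel = ln(0.0860/0.0675)/(2πk) = 0.2422/(2π·17.5) = 0.002203 m·K/W
  R'_diatomaceous earth = ln(0.121/0.0860)/(2πk) = 0.3414/(2π·0.0963) = 0.5643 m·K/W
  R'_aluminium = ln(0.132/0.121)/(2πk) = 0.08701/(2π·185) = 7.486×10^-5 m·K/W
  R'_conv,out = 1/(2πr h) = 1/(2π·0.132·22.4) = 0.05383 m·K/W
ΣR = 0.002203 + 0.5643 + 7.486×10^-5 + 0.05383 = 0.6204 m·K/W
Q' = ΔT/ΣR = (818 K − 299.2 K)/0.6204 = 836.2 W/m
From the inner boundary to the diatomaceous earth/aluminium interface, ΣR_partial = 0.5665 m·K/W.
T_interface = T_in − Q'·ΣR_partial = 818 K − (836.2)(0.5665) = 344.3 K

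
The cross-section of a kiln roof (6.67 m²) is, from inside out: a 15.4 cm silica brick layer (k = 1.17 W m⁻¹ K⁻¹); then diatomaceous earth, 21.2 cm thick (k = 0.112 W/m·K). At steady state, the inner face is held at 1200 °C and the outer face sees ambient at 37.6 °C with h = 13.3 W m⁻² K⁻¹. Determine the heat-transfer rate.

Treat each layer as a resistance in series:
  R_silica brick = L/(kA) = 0.154/(1.17·6.67) = 0.01973 K/W
  R_diatomaceous earth = L/(kA) = 0.212/(0.112·6.67) = 0.2838 K/W
  R_conv,out = 1/(hA) = 1/(13.3·6.67) = 0.01127 K/W
ΣR = 0.01973 + 0.2838 + 0.01127 = 0.3148 K/W
Q = ΔT/ΣR = (1200 °C − 37.6 °C)/0.3148 = 3690 W

Q = 3.69 kW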